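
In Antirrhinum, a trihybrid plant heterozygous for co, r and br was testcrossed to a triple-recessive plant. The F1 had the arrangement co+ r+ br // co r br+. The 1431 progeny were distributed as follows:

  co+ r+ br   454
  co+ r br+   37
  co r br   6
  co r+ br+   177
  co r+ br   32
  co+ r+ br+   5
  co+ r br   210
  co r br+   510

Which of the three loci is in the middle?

The two rarest classes, co+ r+ br+ and co r br, are the double crossovers. Comparing them with the parentals, only the br allele has switched, so br is the middle locus and the order is r – br – co.

br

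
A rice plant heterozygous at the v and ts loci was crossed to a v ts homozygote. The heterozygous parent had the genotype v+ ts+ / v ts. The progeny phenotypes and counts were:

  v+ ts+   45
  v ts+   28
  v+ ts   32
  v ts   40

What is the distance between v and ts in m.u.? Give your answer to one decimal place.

41.4 m.u.

The recombinant classes are v+ ts and v ts+: 32 + 28 = 60.
Recombination frequency = 60/145 = 0.4138 ≈ 41.4%, i.e. 41.4 m.u.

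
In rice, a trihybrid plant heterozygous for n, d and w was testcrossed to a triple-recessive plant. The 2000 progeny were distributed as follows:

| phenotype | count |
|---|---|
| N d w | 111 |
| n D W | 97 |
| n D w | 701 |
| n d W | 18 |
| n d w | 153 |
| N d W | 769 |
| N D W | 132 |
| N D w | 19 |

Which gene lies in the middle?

n

The two most frequent reciprocal classes, N d W and n D w, are the parental types, so the F1 was N d W / n D w.
The two rarest classes, n d W and N D w, are the double crossovers. Comparing them with the parentals, only the n allele has switched, so n is the middle locus and the order is d – n – w.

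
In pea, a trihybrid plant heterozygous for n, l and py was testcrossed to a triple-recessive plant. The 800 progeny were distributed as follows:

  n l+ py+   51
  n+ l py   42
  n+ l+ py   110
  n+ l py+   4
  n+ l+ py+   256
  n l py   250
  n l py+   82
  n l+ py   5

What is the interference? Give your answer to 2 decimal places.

0.65

The two most frequent reciprocal classes, n+ l+ py+ and n l py, are the parental types, so the F1 was n+ l+ py+ / n l py.
The two rarest classes, n+ l py+ and n l+ py, are the double crossovers. Comparing them with the parentals, only the l allele has switched, so l is the middle locus and the order is py – l – n.
py–l: (192 + 9)/800 = 0.2512; l–n: (93 + 9)/800 = 0.1275.
Expected DCO frequency = 0.2512 × 0.1275 ≈ 0.03203; observed = 9/800 ≈ 0.01125.
Coefficient of coincidence = 0.01125/0.03203 ≈ 0.35; interference = 1 − 0.35 = 0.65.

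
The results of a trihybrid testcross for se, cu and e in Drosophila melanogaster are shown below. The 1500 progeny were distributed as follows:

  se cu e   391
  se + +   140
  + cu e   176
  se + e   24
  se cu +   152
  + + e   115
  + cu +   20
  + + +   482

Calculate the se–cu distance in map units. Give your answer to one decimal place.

24.0 map units

The two most frequent reciprocal classes, se cu e and + + +, are the parental types, so the F1 was se cu e / + + +.
The two rarest classes, se + e and + cu +, are the double crossovers. Comparing them with the parentals, only the cu allele has switched, so cu is the middle locus and the order is e – cu – se.
Crossovers in the cu–se interval produce the single-crossover classes + cu e and se + + (176 + 140 = 316) plus the double crossovers (44).
RF(cu–se) = (316 + 44) / 1500 = 360/1500 = 0.2400 → 24.0 map units.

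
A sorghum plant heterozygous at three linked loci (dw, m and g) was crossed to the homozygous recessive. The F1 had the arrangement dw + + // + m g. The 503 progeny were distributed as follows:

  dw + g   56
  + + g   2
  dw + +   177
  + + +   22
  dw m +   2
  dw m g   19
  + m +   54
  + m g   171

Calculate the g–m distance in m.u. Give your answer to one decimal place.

The two rarest classes, dw m + and + + g, are the double crossovers. Comparing them with the parentals, only the m allele has switched, so m is the middle locus and the order is g – m – dw.
Crossovers in the g–m interval produce the single-crossover classes dw + g and + m + (56 + 54 = 110) plus the double crossovers (4).
RF(g–m) = (110 + 4) / 503 = 114/503 = 0.2266 → 22.7 m.u.

22.7 m.u.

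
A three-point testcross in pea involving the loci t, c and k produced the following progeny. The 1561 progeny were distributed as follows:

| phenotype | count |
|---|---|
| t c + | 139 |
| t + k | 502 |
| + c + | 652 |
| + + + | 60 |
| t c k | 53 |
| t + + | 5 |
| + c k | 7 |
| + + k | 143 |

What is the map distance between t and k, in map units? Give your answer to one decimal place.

The two most frequent reciprocal classes, + c + and t + k, are the parental types, so the F1 was + c + / t + k.
The two rarest classes, + c k and t + +, are the double crossovers. Comparing them with the parentals, only the k allele has switched, so k is the middle locus and the order is c – k – t.
Crossovers in the k–t interval produce the single-crossover classes t c + and + + k (139 + 143 = 282) plus the double crossovers (12).
RF(k–t) = (282 + 12) / 1561 = 294/1561 = 0.1883 → 18.8 map units.

18.8 map units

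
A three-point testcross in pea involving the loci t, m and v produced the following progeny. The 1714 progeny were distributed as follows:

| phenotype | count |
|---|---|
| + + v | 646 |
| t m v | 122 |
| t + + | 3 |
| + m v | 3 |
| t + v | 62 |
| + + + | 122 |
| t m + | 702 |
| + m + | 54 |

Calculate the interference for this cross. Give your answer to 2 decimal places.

The two most frequent reciprocal classes, t m + and + + v, are the parental types, so the F1 was t m + / + + v.
The two rarest classes, t + + and + m v, are the double crossovers. Comparing them with the parentals, only the m allele has switched, so m is the middle locus and the order is v – m – t.
v–m: (244 + 6)/1714 = 0.1459; m–t: (116 + 6)/1714 = 0.0712.
Expected DCO frequency = 0.1459 × 0.0712 ≈ 0.01039; observed = 6/1714 ≈ 0.00350.
Coefficient of coincidence = 0.00350/0.01039 ≈ 0.34; interference = 1 − 0.34 = 0.66.

0.66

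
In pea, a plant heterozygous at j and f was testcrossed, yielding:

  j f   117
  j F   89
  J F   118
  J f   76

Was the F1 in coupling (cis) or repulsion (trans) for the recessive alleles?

cis

The two most frequent classes are J F (118) and j f (117); these are the parental (non-recombinant) types.
So the F1 carried J F on one chromosome and j f on the other — the recessive alleles are on the same chromosome (cis / coupling).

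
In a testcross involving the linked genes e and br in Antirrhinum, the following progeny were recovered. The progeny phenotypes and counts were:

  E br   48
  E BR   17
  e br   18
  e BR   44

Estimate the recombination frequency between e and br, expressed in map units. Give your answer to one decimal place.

The two most frequent classes, E br (48) and e BR (44), are the parental types, so the F1 was E br / e BR.
The recombinant classes are E BR and e br: 17 + 18 = 35.
Recombination frequency = 35/127 = 0.2756 ≈ 27.6%, i.e. 27.6 map units.

27.6 map units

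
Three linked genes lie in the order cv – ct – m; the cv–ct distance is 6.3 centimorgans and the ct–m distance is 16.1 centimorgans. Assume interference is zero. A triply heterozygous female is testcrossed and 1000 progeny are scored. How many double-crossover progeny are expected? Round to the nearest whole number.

10

Map distances give recombination frequencies of 0.063 and 0.161 for the two intervals.
With no interference, expected double-crossover frequency = 0.063 × 0.161 = 0.01014.
Expected number = 0.01014 × 1000 = 10.14 ≈ 10.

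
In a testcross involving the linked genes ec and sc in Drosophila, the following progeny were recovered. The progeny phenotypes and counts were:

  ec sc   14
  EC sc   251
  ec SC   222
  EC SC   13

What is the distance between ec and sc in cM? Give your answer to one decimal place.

5.4 cM

The two most frequent classes, EC sc (251) and ec SC (222), are the parental types, so the F1 was EC sc / ec SC.
The recombinant classes are EC SC and ec sc: 13 + 14 = 27.
Recombination frequency = 27/500 = 0.0540 ≈ 5.4%, i.e. 5.4 cM.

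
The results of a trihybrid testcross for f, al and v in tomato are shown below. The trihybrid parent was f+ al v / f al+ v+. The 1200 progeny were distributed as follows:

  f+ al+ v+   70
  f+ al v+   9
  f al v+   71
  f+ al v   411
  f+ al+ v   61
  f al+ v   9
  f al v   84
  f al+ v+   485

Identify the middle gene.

v

The two rarest classes, f+ al v+ and f al+ v, are the double crossovers. Comparing them with the parentals, only the v allele has switched, so v is the middle locus and the order is al – v – f.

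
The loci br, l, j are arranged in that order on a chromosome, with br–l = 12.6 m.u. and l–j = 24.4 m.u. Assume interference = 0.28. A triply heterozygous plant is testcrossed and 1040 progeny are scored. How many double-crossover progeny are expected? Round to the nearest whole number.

23

Map distances give recombination frequencies of 0.126 and 0.244 for the two intervals.
With interference 0.28 (so coincidence = 0.72), expected double-crossover frequency = 0.126 × 0.244 × 0.72 = 0.02214.
Expected number = 0.02214 × 1040 = 23.02 ≈ 23.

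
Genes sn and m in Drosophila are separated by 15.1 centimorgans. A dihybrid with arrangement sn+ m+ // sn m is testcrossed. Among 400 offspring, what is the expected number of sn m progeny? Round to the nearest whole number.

A map distance of 15.1 centimorgans corresponds to a recombination frequency of 0.151.
The F1 is sn+ m+ / sn m, so sn m is a parental gamete class with expected frequency (1 − r)/2 = 0.849/2 = 0.4245.
Expected number = 0.4245 × 400 = 169.80 ≈ 170.

170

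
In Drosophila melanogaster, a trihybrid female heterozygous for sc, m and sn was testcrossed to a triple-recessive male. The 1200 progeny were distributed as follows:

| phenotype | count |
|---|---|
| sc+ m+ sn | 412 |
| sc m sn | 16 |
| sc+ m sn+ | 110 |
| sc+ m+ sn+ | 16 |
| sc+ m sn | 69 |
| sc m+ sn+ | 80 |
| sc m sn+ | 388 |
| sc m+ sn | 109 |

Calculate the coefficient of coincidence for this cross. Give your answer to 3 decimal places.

0.845

The two most frequent reciprocal classes, sc+ m+ sn and sc m sn+, are the parental types, so the F1 was sc+ m+ sn / sc m sn+.
The two rarest classes, sc+ m+ sn+ and sc m sn, are the double crossovers. Comparing them with the parentals, only the sn allele has switched, so sn is the middle locus and the order is sc – sn – m.
sc–sn: (219 + 32)/1200 = 0.2092; sn–m: (149 + 32)/1200 = 0.1508.
Expected DCO frequency = 0.2092 × 0.1508 ≈ 0.03155; observed = 32/1200 ≈ 0.02667.
Coefficient of coincidence = 0.02667/0.03155 ≈ 0.845.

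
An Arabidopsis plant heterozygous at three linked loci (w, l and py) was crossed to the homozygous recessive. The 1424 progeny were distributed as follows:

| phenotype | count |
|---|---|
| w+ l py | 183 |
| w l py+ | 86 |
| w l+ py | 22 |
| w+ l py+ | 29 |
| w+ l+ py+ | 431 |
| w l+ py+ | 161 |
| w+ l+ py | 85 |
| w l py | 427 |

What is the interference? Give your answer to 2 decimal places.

The two most frequent reciprocal classes, w l py and w+ l+ py+, are the parental types, so the F1 was w l py / w+ l+ py+.
The two rarest classes, w l+ py and w+ l py+, are the double crossovers. Comparing them with the parentals, only the l allele has switched, so l is the middle locus and the order is w – l – py.
w–l: (344 + 51)/1424 = 0.2774; l–py: (171 + 51)/1424 = 0.1559.
Expected DCO frequency = 0.2774 × 0.1559 ≈ 0.04325; observed = 51/1424 ≈ 0.03581.
Coefficient of coincidence = 0.03581/0.04325 ≈ 0.83; interference = 1 − 0.83 = 0.17.

0.17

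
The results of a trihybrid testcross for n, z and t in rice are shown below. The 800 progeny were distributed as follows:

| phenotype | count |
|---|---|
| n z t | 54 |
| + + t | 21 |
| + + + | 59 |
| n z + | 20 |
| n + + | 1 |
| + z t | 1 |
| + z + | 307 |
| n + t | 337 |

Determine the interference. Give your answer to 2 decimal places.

The two most frequent reciprocal classes, n + t and + z +, are the parental types, so the F1 was n + t / + z +.
The two rarest classes, n + + and + z t, are the double crossovers. Comparing them with the parentals, only the t allele has switched, so t is the middle locus and the order is z – t – n.
z–t: (113 + 2)/800 = 0.1437; t–n: (41 + 2)/800 = 0.0537.
Expected DCO frequency = 0.1437 × 0.0537 ≈ 0.00772; observed = 2/800 ≈ 0.00250.
Coefficient of coincidence = 0.00250/0.00772 ≈ 0.32; interference = 1 − 0.32 = 0.68.

0.68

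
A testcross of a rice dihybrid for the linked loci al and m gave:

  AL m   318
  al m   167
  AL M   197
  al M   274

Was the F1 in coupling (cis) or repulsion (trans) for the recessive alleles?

trans

The two most frequent classes are AL m (318) and al M (274); these are the parental (non-recombinant) types.
So the F1 carried AL m on one chromosome and al M on the other — the recessive alleles are on opposite chromosomes (trans / repulsion).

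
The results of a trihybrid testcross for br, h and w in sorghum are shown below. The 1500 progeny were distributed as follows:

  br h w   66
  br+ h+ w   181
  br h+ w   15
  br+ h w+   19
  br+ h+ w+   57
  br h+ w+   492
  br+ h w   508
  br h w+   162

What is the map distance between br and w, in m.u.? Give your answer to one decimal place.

10.5 m.u.

The two most frequent reciprocal classes, br h+ w+ and br+ h w, are the parental types, so the F1 was br h+ w+ / br+ h w.
The two rarest classes, br h+ w and br+ h w+, are the double crossovers. Comparing them with the parentals, only the w allele has switched, so w is the middle locus and the order is br – w – h.
Crossovers in the br–w interval produce the single-crossover classes br+ h+ w+ and br h w (57 + 66 = 123) plus the double crossovers (34).
RF(br–w) = (123 + 34) / 1500 = 157/1500 = 0.1047 → 10.5 m.u.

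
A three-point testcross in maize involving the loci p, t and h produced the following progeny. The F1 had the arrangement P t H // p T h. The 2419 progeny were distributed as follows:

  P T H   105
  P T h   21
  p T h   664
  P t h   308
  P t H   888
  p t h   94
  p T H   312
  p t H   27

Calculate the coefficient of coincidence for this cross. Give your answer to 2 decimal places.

0.70

The two rarest classes, p t H and P T h, are the double crossovers. Comparing them with the parentals, only the p allele has switched, so p is the middle locus and the order is h – p – t.
h–p: (620 + 48)/2419 = 0.2761; p–t: (199 + 48)/2419 = 0.1021.
Expected DCO frequency = 0.2761 × 0.1021 ≈ 0.02819; observed = 48/2419 ≈ 0.01984.
Coefficient of coincidence = 0.01984/0.02819 ≈ 0.70.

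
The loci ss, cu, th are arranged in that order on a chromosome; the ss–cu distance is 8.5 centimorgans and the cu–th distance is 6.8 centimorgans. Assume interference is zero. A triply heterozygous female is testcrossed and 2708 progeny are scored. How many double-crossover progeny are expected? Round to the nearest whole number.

16

Map distances give recombination frequencies of 0.085 and 0.068 for the two intervals.
With no interference, expected double-crossover frequency = 0.085 × 0.068 = 0.00578.
Expected number = 0.00578 × 2708 = 15.65 ≈ 16.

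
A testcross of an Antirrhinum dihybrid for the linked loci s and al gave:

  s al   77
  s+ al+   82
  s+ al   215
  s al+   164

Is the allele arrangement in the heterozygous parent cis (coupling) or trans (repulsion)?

The two most frequent classes are s+ al (215) and s al+ (164); these are the parental (non-recombinant) types.
So the F1 carried s+ al on one chromosome and s al+ on the other — the recessive alleles are on opposite chromosomes (trans / repulsion).

trans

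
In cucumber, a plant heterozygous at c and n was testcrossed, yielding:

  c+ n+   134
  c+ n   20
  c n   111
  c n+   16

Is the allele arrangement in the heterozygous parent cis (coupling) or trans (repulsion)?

The two most frequent classes are c+ n+ (134) and c n (111); these are the parental (non-recombinant) types.
So the F1 carried c+ n+ on one chromosome and c n on the other — the recessive alleles are on the same chromosome (cis / coupling).

cis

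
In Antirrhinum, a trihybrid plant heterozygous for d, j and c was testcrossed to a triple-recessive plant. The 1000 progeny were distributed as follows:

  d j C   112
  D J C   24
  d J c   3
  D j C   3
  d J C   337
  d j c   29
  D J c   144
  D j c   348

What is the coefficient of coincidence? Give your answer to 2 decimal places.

The two most frequent reciprocal classes, D j c and d J C, are the parental types, so the F1 was D j c / d J C.
The two rarest classes, D j C and d J c, are the double crossovers. Comparing them with the parentals, only the c allele has switched, so c is the middle locus and the order is j – c – d.
j–c: (256 + 6)/1000 = 0.2620; c–d: (53 + 6)/1000 = 0.0590.
Expected DCO frequency = 0.2620 × 0.0590 ≈ 0.01546; observed = 6/1000 ≈ 0.00600.
Coefficient of coincidence = 0.00600/0.01546 ≈ 0.39.

0.39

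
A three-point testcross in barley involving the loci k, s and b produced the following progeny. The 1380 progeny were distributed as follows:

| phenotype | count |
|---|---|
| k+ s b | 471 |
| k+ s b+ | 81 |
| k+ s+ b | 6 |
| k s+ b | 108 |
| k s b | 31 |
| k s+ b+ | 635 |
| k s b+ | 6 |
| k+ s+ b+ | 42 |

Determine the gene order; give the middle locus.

s

The two most frequent reciprocal classes, k+ s b and k s+ b+, are the parental types, so the F1 was k+ s b / k s+ b+.
The two rarest classes, k+ s+ b and k s b+, are the double crossovers. Comparing them with the parentals, only the s allele has switched, so s is the middle locus and the order is k – s – b.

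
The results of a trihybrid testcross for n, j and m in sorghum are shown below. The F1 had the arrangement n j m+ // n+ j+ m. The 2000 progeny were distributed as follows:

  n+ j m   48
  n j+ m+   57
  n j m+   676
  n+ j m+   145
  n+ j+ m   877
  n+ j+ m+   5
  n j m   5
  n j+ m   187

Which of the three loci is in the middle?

m

The two rarest classes, n j m and n+ j+ m+, are the double crossovers. Comparing them with the parentals, only the m allele has switched, so m is the middle locus and the order is n – m – j.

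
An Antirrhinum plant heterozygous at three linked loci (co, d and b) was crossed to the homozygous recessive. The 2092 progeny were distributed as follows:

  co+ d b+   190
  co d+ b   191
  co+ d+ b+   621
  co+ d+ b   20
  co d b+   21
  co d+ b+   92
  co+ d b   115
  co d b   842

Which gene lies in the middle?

b

The two most frequent reciprocal classes, co+ d+ b+ and co d b, are the parental types, so the F1 was co+ d+ b+ / co d b.
The two rarest classes, co+ d+ b and co d b+, are the double crossovers. Comparing them with the parentals, only the b allele has switched, so b is the middle locus and the order is d – b – co.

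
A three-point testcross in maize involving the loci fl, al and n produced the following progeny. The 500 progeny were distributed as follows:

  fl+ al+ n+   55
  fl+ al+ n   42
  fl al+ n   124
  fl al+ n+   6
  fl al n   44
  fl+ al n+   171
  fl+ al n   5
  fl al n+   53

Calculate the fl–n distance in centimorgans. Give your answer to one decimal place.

The two most frequent reciprocal classes, fl al+ n and fl+ al n+, are the parental types, so the F1 was fl al+ n / fl+ al n+.
The two rarest classes, fl al+ n+ and fl+ al n, are the double crossovers. Comparing them with the parentals, only the n allele has switched, so n is the middle locus and the order is al – n – fl.
Crossovers in the n–fl interval produce the single-crossover classes fl+ al+ n and fl al n+ (42 + 53 = 95) plus the double crossovers (11).
RF(n–fl) = (95 + 11) / 500 = 106/500 = 0.2120 → 21.2 centimorgans.

21.2 centimorgans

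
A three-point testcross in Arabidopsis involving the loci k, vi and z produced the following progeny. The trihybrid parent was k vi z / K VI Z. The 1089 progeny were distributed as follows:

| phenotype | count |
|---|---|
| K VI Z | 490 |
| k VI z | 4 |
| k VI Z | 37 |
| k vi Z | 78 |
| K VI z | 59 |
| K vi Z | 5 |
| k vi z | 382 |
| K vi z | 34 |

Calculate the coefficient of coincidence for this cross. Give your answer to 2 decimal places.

0.84

The two rarest classes, k VI z and K vi Z, are the double crossovers. Comparing them with the parentals, only the vi allele has switched, so vi is the middle locus and the order is k – vi – z.
k–vi: (71 + 9)/1089 = 0.0735; vi–z: (137 + 9)/1089 = 0.1341.
Expected DCO frequency = 0.0735 × 0.1341 ≈ 0.00986; observed = 9/1089 ≈ 0.00826.
Coefficient of coincidence = 0.00826/0.00986 ≈ 0.84.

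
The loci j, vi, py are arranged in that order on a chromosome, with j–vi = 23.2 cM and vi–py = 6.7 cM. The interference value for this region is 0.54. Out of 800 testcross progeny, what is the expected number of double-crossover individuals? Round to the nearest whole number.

Map distances give recombination frequencies of 0.232 and 0.067 for the two intervals.
With interference 0.54 (so coincidence = 0.46), expected double-crossover frequency = 0.232 × 0.067 × 0.46 = 0.00715.
Expected number = 0.00715 × 800 = 5.72 ≈ 6.

6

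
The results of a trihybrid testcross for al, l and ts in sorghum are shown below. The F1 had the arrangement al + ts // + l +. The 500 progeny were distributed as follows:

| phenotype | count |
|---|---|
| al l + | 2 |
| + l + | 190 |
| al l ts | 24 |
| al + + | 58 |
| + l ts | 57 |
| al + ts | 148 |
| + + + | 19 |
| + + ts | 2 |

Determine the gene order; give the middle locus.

al

The two rarest classes, + + ts and al l +, are the double crossovers. Comparing them with the parentals, only the al allele has switched, so al is the middle locus and the order is ts – al – l.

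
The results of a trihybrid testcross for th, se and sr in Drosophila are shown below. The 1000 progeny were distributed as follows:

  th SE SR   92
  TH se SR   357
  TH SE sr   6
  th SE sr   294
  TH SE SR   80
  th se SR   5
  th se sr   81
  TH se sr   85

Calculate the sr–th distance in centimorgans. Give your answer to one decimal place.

The two most frequent reciprocal classes, th SE sr and TH se SR, are the parental types, so the F1 was th SE sr / TH se SR.
The two rarest classes, TH SE sr and th se SR, are the double crossovers. Comparing them with the parentals, only the th allele has switched, so th is the middle locus and the order is se – th – sr.
Crossovers in the th–sr interval produce the single-crossover classes th SE SR and TH se sr (92 + 85 = 177) plus the double crossovers (11).
RF(th–sr) = (177 + 11) / 1000 = 188/1000 = 0.1880 → 18.8 centimorgans.

18.8 centimorgans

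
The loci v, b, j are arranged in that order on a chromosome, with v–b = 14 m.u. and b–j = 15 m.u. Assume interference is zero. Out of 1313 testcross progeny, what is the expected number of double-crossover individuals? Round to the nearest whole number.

28

Map distances give recombination frequencies of 0.140 and 0.150 for the two intervals.
With no interference, expected double-crossover frequency = 0.140 × 0.150 = 0.02100.
Expected number = 0.02100 × 1313 = 27.57 ≈ 28.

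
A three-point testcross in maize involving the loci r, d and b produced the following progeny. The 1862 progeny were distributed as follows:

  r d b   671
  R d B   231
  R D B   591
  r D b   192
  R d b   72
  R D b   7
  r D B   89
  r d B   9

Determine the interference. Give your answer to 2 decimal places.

The two most frequent reciprocal classes, R D B and r d b, are the parental types, so the F1 was R D B / r d b.
The two rarest classes, R D b and r d B, are the double crossovers. Comparing them with the parentals, only the b allele has switched, so b is the middle locus and the order is d – b – r.
d–b: (423 + 16)/1862 = 0.2358; b–r: (161 + 16)/1862 = 0.0951.
Expected DCO frequency = 0.2358 × 0.0951 ≈ 0.02242; observed = 16/1862 ≈ 0.00859.
Coefficient of coincidence = 0.00859/0.02242 ≈ 0.38; interference = 1 − 0.38 = 0.62.

0.62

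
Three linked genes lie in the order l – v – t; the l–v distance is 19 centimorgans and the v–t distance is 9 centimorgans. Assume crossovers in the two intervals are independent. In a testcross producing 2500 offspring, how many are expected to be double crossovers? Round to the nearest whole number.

43

Map distances give recombination frequencies of 0.190 and 0.090 for the two intervals.
With no interference, expected double-crossover frequency = 0.190 × 0.090 = 0.01710.
Expected number = 0.01710 × 2500 = 42.75 ≈ 43.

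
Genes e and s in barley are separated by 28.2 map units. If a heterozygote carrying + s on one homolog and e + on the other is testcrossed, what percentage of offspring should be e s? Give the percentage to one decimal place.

14.1%

A map distance of 28.2 map units corresponds to a recombination frequency of 0.282.
The F1 is + s / e +, so e s is a recombinant gamete class with expected frequency r/2 = 0.282/2 = 0.1410.
That is 0.1410 = 14.1% of the progeny.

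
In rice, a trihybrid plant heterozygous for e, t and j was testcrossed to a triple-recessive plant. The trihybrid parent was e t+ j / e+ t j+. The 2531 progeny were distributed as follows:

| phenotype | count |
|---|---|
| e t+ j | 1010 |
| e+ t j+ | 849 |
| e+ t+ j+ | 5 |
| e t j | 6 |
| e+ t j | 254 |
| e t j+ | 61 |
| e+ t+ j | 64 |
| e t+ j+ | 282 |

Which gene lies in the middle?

The two rarest classes, e t j and e+ t+ j+, are the double crossovers. Comparing them with the parentals, only the t allele has switched, so t is the middle locus and the order is j – t – e.

t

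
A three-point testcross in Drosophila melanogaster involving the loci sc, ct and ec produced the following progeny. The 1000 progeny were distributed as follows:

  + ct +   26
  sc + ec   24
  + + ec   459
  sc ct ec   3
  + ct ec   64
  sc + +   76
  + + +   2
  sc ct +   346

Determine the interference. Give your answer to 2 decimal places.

0.37

The two most frequent reciprocal classes, sc ct + and + + ec, are the parental types, so the F1 was sc ct + / + + ec.
The two rarest classes, sc ct ec and + + +, are the double crossovers. Comparing them with the parentals, only the ec allele has switched, so ec is the middle locus and the order is ct – ec – sc.
ct–ec: (140 + 5)/1000 = 0.1450; ec–sc: (50 + 5)/1000 = 0.0550.
Expected DCO frequency = 0.1450 × 0.0550 ≈ 0.00797; observed = 5/1000 ≈ 0.00500.
Coefficient of coincidence = 0.00500/0.00797 ≈ 0.63; interference = 1 − 0.63 = 0.37.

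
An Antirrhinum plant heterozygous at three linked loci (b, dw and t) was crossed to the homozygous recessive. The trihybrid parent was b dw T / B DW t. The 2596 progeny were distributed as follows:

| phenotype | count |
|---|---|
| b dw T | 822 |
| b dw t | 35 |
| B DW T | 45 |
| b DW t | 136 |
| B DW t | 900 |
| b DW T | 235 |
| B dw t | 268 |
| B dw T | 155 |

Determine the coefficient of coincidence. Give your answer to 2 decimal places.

The two rarest classes, b dw t and B DW T, are the double crossovers. Comparing them with the parentals, only the t allele has switched, so t is the middle locus and the order is b – t – dw.
b–t: (291 + 80)/2596 = 0.1429; t–dw: (503 + 80)/2596 = 0.2246.
Expected DCO frequency = 0.1429 × 0.2246 ≈ 0.03210; observed = 80/2596 ≈ 0.03082.
Coefficient of coincidence = 0.03082/0.03210 ≈ 0.96.

0.96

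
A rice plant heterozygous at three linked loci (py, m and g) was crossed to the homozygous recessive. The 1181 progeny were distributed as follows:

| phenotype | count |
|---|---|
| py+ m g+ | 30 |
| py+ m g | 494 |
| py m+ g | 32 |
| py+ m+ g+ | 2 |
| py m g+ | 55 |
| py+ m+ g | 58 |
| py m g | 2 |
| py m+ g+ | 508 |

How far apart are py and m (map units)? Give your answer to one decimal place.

The two most frequent reciprocal classes, py m+ g+ and py+ m g, are the parental types, so the F1 was py m+ g+ / py+ m g.
The two rarest classes, py+ m+ g+ and py m g, are the double crossovers. Comparing them with the parentals, only the py allele has switched, so py is the middle locus and the order is g – py – m.
Crossovers in the py–m interval produce the single-crossover classes py m g+ and py+ m+ g (55 + 58 = 113) plus the double crossovers (4).
RF(py–m) = (113 + 4) / 1181 = 117/1181 = 0.0991 → 9.9 map units.

9.9 map units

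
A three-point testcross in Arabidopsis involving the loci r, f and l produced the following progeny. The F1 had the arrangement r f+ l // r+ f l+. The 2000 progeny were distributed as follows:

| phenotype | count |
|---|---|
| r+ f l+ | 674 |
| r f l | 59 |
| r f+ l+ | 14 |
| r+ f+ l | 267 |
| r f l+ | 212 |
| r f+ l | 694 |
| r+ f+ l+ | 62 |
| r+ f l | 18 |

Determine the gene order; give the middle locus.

The two rarest classes, r f+ l+ and r+ f l, are the double crossovers. Comparing them with the parentals, only the l allele has switched, so l is the middle locus and the order is r – l – f.

l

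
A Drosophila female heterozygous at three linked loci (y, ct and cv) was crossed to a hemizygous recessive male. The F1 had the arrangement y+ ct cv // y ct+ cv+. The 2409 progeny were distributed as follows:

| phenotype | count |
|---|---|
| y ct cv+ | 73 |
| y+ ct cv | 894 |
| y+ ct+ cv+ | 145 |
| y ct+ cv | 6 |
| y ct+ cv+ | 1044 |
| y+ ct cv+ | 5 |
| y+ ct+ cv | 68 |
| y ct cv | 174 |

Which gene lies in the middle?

The two rarest classes, y+ ct cv+ and y ct+ cv, are the double crossovers. Comparing them with the parentals, only the cv allele has switched, so cv is the middle locus and the order is ct – cv – y.

cv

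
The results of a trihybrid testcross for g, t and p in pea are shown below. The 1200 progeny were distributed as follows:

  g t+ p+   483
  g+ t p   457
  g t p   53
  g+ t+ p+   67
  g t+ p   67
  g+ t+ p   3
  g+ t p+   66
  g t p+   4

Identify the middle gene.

The two most frequent reciprocal classes, g t+ p+ and g+ t p, are the parental types, so the F1 was g t+ p+ / g+ t p.
The two rarest classes, g t p+ and g+ t+ p, are the double crossovers. Comparing them with the parentals, only the t allele has switched, so t is the middle locus and the order is p – t – g.

t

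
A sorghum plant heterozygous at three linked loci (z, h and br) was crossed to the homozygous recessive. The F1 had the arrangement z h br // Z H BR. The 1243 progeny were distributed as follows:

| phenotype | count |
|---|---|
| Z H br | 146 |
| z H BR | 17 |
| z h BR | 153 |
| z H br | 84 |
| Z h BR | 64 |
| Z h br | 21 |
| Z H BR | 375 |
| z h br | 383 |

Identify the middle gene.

z

The two rarest classes, Z h br and z H BR, are the double crossovers. Comparing them with the parentals, only the z allele has switched, so z is the middle locus and the order is h – z – br.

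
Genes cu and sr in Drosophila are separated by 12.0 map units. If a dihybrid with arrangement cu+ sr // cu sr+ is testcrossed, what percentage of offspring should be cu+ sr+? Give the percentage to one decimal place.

6.0%

A map distance of 12.0 map units corresponds to a recombination frequency of 0.120.
The F1 is cu+ sr / cu sr+, so cu+ sr+ is a recombinant gamete class with expected frequency r/2 = 0.120/2 = 0.0600.
That is 0.0600 = 6.0% of the progeny.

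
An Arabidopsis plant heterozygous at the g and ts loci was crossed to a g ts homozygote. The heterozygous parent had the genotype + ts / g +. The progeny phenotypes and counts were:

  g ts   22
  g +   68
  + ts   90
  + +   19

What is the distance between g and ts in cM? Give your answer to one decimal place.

20.6 cM

The recombinant classes are + + and g ts: 19 + 22 = 41.
Recombination frequency = 41/199 = 0.2060 ≈ 20.6%, i.e. 20.6 cM.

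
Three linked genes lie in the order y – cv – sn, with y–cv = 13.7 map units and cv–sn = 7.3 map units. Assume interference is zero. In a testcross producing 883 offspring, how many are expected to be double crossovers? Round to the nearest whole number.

Map distances give recombination frequencies of 0.137 and 0.073 for the two intervals.
With no interference, expected double-crossover frequency = 0.137 × 0.073 = 0.01000.
Expected number = 0.01000 × 883 = 8.83 ≈ 9.

9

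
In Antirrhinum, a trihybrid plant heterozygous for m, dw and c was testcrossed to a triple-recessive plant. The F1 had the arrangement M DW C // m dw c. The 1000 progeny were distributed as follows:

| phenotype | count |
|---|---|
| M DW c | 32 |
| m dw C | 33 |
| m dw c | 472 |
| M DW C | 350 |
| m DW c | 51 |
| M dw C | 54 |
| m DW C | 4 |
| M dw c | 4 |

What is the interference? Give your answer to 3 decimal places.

0.030

The two rarest classes, m DW C and M dw c, are the double crossovers. Comparing them with the parentals, only the m allele has switched, so m is the middle locus and the order is c – m – dw.
c–m: (65 + 8)/1000 = 0.0730; m–dw: (105 + 8)/1000 = 0.1130.
Expected DCO frequency = 0.0730 × 0.1130 ≈ 0.00825; observed = 8/1000 ≈ 0.00800.
Coefficient of coincidence = 0.00800/0.00825 ≈ 0.970; interference = 1 − 0.970 = 0.030.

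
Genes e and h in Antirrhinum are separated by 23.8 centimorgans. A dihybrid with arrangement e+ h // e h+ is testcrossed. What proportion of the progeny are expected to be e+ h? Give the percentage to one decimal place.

A map distance of 23.8 centimorgans corresponds to a recombination frequency of 0.238.
The F1 is e+ h / e h+, so e+ h is a parental gamete class with expected frequency (1 − r)/2 = 0.762/2 = 0.3810.
That is 0.3810 = 38.1% of the progeny.

38.1%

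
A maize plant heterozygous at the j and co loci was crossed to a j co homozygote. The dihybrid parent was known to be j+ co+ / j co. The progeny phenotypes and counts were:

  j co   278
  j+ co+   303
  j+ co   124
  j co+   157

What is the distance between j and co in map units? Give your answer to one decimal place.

The recombinant classes are j+ co and j co+: 124 + 157 = 281.
Recombination frequency = 281/862 = 0.3260 ≈ 32.6%, i.e. 32.6 map units.

32.6 map units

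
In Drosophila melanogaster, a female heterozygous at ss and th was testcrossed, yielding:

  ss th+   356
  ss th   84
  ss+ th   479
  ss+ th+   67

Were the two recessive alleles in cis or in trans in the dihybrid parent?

trans

The two most frequent classes are ss+ th (479) and ss th+ (356); these are the parental (non-recombinant) types.
So the F1 carried ss+ th on one chromosome and ss th+ on the other — the recessive alleles are on opposite chromosomes (trans / repulsion).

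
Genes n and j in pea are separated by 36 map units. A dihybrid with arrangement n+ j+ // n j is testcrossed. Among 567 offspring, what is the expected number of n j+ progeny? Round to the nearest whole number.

102

A map distance of 36 map units corresponds to a recombination frequency of 0.360.
The F1 is n+ j+ / n j, so n j+ is a recombinant gamete class with expected frequency r/2 = 0.360/2 = 0.1800.
Expected number = 0.1800 × 567 = 102.06 ≈ 102.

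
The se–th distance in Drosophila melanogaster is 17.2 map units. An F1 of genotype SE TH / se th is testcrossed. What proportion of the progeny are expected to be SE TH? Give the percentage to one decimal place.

A map distance of 17.2 map units corresponds to a recombination frequency of 0.172.
The F1 is SE TH / se th, so SE TH is a parental gamete class with expected frequency (1 − r)/2 = 0.828/2 = 0.4140.
That is 0.4140 = 41.4% of the progeny.

41.4%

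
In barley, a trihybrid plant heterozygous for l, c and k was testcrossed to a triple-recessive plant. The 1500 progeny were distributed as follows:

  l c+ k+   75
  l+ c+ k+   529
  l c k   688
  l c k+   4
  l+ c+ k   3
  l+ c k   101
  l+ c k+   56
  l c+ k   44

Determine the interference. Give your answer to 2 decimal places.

The two most frequent reciprocal classes, l+ c+ k+ and l c k, are the parental types, so the F1 was l+ c+ k+ / l c k.
The two rarest classes, l+ c+ k and l c k+, are the double crossovers. Comparing them with the parentals, only the k allele has switched, so k is the middle locus and the order is c – k – l.
c–k: (100 + 7)/1500 = 0.0713; k–l: (176 + 7)/1500 = 0.1220.
Expected DCO frequency = 0.0713 × 0.1220 ≈ 0.00870; observed = 7/1500 ≈ 0.00467.
Coefficient of coincidence = 0.00467/0.00870 ≈ 0.54; interference = 1 − 0.54 = 0.46.

0.46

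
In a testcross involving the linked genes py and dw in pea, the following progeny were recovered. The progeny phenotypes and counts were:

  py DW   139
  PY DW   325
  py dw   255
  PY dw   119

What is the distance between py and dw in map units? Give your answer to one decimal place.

The two most frequent classes, PY DW (325) and py dw (255), are the parental types, so the F1 was PY DW / py dw.
The recombinant classes are PY dw and py DW: 119 + 139 = 258.
Recombination frequency = 258/838 = 0.3079 ≈ 30.8%, i.e. 30.8 map units.

30.8 map units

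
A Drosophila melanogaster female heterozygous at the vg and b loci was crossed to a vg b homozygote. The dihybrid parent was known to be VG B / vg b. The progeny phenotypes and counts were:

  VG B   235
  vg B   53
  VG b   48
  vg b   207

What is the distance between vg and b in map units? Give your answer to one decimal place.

18.6 map units

The recombinant classes are VG b and vg B: 48 + 53 = 101.
Recombination frequency = 101/543 = 0.1860 ≈ 18.6%, i.e. 18.6 map units.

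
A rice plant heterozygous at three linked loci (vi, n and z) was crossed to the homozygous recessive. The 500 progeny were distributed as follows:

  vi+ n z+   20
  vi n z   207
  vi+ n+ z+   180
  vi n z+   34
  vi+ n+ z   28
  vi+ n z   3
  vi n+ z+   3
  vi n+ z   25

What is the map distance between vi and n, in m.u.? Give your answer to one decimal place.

The two most frequent reciprocal classes, vi+ n+ z+ and vi n z, are the parental types, so the F1 was vi+ n+ z+ / vi n z.
The two rarest classes, vi n+ z+ and vi+ n z, are the double crossovers. Comparing them with the parentals, only the vi allele has switched, so vi is the middle locus and the order is z – vi – n.
Crossovers in the vi–n interval produce the single-crossover classes vi+ n z+ and vi n+ z (20 + 25 = 45) plus the double crossovers (6).
RF(vi–n) = (45 + 6) / 500 = 51/500 = 0.1020 → 10.2 m.u.

10.2 m.u.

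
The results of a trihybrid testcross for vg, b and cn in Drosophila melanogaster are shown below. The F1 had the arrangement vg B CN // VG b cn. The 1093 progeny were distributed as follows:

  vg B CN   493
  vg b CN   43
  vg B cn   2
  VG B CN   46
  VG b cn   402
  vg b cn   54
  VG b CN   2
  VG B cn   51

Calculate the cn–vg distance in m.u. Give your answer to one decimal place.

9.5 m.u.

The two rarest classes, vg B cn and VG b CN, are the double crossovers. Comparing them with the parentals, only the cn allele has switched, so cn is the middle locus and the order is vg – cn – b.
Crossovers in the vg–cn interval produce the single-crossover classes VG B CN and vg b cn (46 + 54 = 100) plus the double crossovers (4).
RF(vg–cn) = (100 + 4) / 1093 = 104/1093 = 0.0952 → 9.5 m.u.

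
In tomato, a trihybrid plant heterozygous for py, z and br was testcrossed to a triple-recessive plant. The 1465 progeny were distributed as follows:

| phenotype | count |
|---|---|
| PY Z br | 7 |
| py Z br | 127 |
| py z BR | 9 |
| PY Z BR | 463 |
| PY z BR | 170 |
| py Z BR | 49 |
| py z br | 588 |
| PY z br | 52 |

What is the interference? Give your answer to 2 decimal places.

The two most frequent reciprocal classes, PY Z BR and py z br, are the parental types, so the F1 was PY Z BR / py z br.
The two rarest classes, PY Z br and py z BR, are the double crossovers. Comparing them with the parentals, only the br allele has switched, so br is the middle locus and the order is z – br – py.
z–br: (297 + 16)/1465 = 0.2137; br–py: (101 + 16)/1465 = 0.0799.
Expected DCO frequency = 0.2137 × 0.0799 ≈ 0.01707; observed = 16/1465 ≈ 0.01092.
Coefficient of coincidence = 0.01092/0.01707 ≈ 0.64; interference = 1 − 0.64 = 0.36.

0.36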